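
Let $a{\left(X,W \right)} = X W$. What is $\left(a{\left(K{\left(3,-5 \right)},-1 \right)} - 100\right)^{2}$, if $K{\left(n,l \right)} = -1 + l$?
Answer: $8836$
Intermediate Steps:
$a{\left(X,W \right)} = W X$
$\left(a{\left(K{\left(3,-5 \right)},-1 \right)} - 100\right)^{2} = \left(- (-1 - 5) - 100\right)^{2} = \left(\left(-1\right) \left(-6\right) - 100\right)^{2} = \left(6 - 100\right)^{2} = \left(-94\right)^{2} = 8836$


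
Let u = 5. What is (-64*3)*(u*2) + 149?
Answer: -1771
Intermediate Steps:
(-64*3)*(u*2) + 149 = (-64*3)*(5*2) + 149 = -192*10 + 149 = -1920 + 149 = -1771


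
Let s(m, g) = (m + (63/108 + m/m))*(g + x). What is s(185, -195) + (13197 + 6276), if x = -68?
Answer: -355181/12 ≈ -29598.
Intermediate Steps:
s(m, g) = (-68 + g)*(19/12 + m) (s(m, g) = (m + (63/108 + m/m))*(g - 68) = (m + (63*(1/108) + 1))*(-68 + g) = (m + (7/12 + 1))*(-68 + g) = (m + 19/12)*(-68 + g) = (19/12 + m)*(-68 + g) = (-68 + g)*(19/12 + m))
s(185, -195) + (13197 + 6276) = (-323/3 - 68*185 + (19/12)*(-195) - 195*185) + (13197 + 6276) = (-323/3 - 12580 - 1235/4 - 36075) + 19473 = -588857/12 + 19473 = -355181/12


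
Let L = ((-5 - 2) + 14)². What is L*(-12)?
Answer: -588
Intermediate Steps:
L = 49 (L = (-7 + 14)² = 7² = 49)
L*(-12) = 49*(-12) = -588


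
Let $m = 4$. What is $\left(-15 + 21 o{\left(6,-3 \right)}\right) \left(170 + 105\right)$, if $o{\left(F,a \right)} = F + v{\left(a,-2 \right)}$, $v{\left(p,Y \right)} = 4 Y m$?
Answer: $-154275$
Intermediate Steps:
$v{\left(p,Y \right)} = 16 Y$ ($v{\left(p,Y \right)} = 4 Y 4 = 16 Y$)
$o{\left(F,a \right)} = -32 + F$ ($o{\left(F,a \right)} = F + 16 \left(-2\right) = F - 32 = -32 + F$)
$\left(-15 + 21 o{\left(6,-3 \right)}\right) \left(170 + 105\right) = \left(-15 + 21 \left(-32 + 6\right)\right) \left(170 + 105\right) = \left(-15 + 21 \left(-26\right)\right) 275 = \left(-15 - 546\right) 275 = \left(-561\right) 275 = -154275$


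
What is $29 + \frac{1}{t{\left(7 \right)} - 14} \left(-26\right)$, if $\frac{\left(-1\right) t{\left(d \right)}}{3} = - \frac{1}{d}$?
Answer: $\frac{2937}{95} \approx 30.916$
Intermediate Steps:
$t{\left(d \right)} = \frac{3}{d}$ ($t{\left(d \right)} = - 3 \left(- \frac{1}{d}\right) = \frac{3}{d}$)
$29 + \frac{1}{t{\left(7 \right)} - 14} \left(-26\right) = 29 + \frac{1}{\frac{3}{7} - 14} \left(-26\right) = 29 + \frac{1}{- \frac{95}{7}} \left(-26\right) = 29 - - \frac{182}{95} = 29 + \frac{182}{95} = \frac{2937}{95}$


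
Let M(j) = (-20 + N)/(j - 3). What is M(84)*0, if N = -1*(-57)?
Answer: 0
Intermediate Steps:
N = 57
M(j) = 37/(-3 + j) (M(j) = (-20 + 57)/(j - 3) = 37/(-3 + j))
M(84)*0 = (37/(-3 + 84))*0 = (37/81)*0 = 0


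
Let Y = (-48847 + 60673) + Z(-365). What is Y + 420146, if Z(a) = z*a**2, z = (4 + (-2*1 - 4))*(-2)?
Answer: 964872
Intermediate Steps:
z = 4 (z = (4 + (-2 - 4))*(-2) = (4 - 6)*(-2) = -2*(-2) = 4)
Z(a) = 4*a**2
Y = 544726 (Y = (-48847 + 60673) + 4*(-365)**2 = 11826 + 4*133225 = 11826 + 532900 = 544726)
Y + 420146 = 544726 + 420146 = 964872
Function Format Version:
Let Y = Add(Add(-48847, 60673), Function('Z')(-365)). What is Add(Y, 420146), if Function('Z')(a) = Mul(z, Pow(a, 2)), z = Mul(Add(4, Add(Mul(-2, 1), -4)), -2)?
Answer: 964872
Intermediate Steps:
z = 4 (z = Mul(Add(4, Add(-2, -4)), -2) = Mul(Add(4, -6), -2) = Mul(-2, -2) = 4)
Function('Z')(a) = Mul(4, Pow(a, 2))
Y = 544726 (Y = Add(Add(-48847, 60673), Mul(4, Pow(-365, 2))) = Add(11826, Mul(4, 133225)) = Add(11826, 532900) = 544726)
Add(Y, 420146) = Add(544726, 420146) = 964872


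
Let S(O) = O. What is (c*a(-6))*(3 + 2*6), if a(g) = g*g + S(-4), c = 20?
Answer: 9600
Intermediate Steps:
a(g) = -4 + g² (a(g) = g*g - 4 = g² - 4 = -4 + g²)
(c*a(-6))*(3 + 2*6) = (20*(-4 + (-6)²))*(3 + 2*6) = (20*(-4 + 36))*(3 + 12) = (20*32)*15 = 640*15 = 9600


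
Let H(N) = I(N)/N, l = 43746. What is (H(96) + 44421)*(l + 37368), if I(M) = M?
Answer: 3603246108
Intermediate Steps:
H(N) = 1 (H(N) = N/N = 1)
(H(96) + 44421)*(l + 37368) = (1 + 44421)*(43746 + 37368) = 44422*81114 = 3603246108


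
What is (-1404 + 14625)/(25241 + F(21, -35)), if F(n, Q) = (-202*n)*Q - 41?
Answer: 4407/57890 ≈ 0.076127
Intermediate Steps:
F(n, Q) = -41 - 202*Q*n (F(n, Q) = -202*Q*n - 41 = -41 - 202*Q*n)
(-1404 + 14625)/(25241 + F(21, -35)) = (-1404 + 14625)/(25241 + (-41 - 202*(-35)*21)) = 13221/(25241 + (-41 + 148470)) = 13221/(25241 + 148429) = 13221/173670 = 13221*(1/173670) = 4407/57890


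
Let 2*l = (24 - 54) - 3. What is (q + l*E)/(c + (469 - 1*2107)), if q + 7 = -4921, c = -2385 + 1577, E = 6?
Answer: 5027/2446 ≈ 2.0552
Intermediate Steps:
c = -808
q = -4928 (q = -7 - 4921 = -4928)
l = -33/2 (l = ((24 - 54) - 3)/2 = (-30 - 3)/2 = (1/2)*(-33) = -33/2 ≈ -16.500)
(q + l*E)/(c + (469 - 1*2107)) = (-4928 - 33/2*6)/(-808 + (469 - 1*2107)) = (-4928 - 99)/(-808 + (469 - 2107)) = -5027/(-808 - 1638) = -5027/(-2446) = -5027*(-1/2446) = 5027/2446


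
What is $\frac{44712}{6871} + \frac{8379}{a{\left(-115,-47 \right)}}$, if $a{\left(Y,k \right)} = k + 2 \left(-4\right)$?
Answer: $- \frac{55112949}{377905} \approx -145.84$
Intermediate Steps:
$a{\left(Y,k \right)} = -8 + k$ ($a{\left(Y,k \right)} = k - 8 = -8 + k$)
$\frac{44712}{6871} + \frac{8379}{a{\left(-115,-47 \right)}} = \frac{44712}{6871} + \frac{8379}{-8 - 47} = 44712 \cdot \frac{1}{6871} + \frac{8379}{-55} = \frac{44712}{6871} + 8379 \left(- \frac{1}{55}\right) = \frac{44712}{6871} - \frac{8379}{55} = - \frac{55112949}{377905}$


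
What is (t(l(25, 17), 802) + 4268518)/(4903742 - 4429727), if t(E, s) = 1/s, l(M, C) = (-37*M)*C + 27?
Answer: 3423351437/380160030 ≈ 9.0050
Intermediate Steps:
l(M, C) = 27 - 37*C*M (l(M, C) = -37*C*M + 27 = 27 - 37*C*M)
(t(l(25, 17), 802) + 4268518)/(4903742 - 4429727) = (1/802 + 4268518)/(4903742 - 4429727) = (1/802 + 4268518)/474015 = (3423351437/802)*(1/474015) = 3423351437/380160030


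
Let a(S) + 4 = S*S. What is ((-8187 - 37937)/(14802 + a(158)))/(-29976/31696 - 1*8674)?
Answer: 91371644/683312653935 ≈ 0.00013372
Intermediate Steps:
a(S) = -4 + S² (a(S) = -4 + S*S = -4 + S²)
((-8187 - 37937)/(14802 + a(158)))/(-29976/31696 - 1*8674) = ((-8187 - 37937)/(14802 + (-4 + 158²)))/(-29976/31696 - 1*8674) = (-46124/(14802 + (-4 + 24964)))/(-29976*1/31696 - 8674) = (-46124/(14802 + 24960))/(-3747/3962 - 8674) = (-46124/39762)/(-34370135/3962) = -46124*1/39762*(-3962/34370135) = -23062/19881*(-3962/34370135) = 91371644/683312653935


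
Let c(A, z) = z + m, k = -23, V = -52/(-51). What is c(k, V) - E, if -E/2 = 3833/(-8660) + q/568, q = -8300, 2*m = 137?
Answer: 308945761/7839465 ≈ 39.409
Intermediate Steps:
V = 52/51 (V = -52*(-1/51) = 52/51 ≈ 1.0196)
m = 137/2 (m = (1/2)*137 = 137/2 ≈ 68.500)
E = 9256893/307430 (E = -2*(3833/(-8660) - 8300/568) = -2*(3833*(-1/8660) - 8300*1/568) = -2*(-3833/8660 - 2075/142) = -2*(-9256893/614860) = 9256893/307430 ≈ 30.111)
c(A, z) = 137/2 + z (c(A, z) = z + 137/2 = 137/2 + z)
c(k, V) - E = (137/2 + 52/51) - 1*9256893/307430 = 7091/102 - 9256893/307430 = 308945761/7839465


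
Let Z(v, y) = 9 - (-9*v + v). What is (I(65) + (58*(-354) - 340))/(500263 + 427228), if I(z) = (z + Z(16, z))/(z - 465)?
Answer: -4174501/185498200 ≈ -0.022504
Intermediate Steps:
Z(v, y) = 9 + 8*v (Z(v, y) = 9 - (-8)*v = 9 + 8*v)
I(z) = (137 + z)/(-465 + z) (I(z) = (z + (9 + 8*16))/(z - 465) = (z + (9 + 128))/(-465 + z) = (z + 137)/(-465 + z) = (137 + z)/(-465 + z))
(I(65) + (58*(-354) - 340))/(500263 + 427228) = ((137 + 65)/(-465 + 65) + (58*(-354) - 340))/(500263 + 427228) = (202/(-400) + (-20532 - 340))/927491 = (-1/400*202 - 20872)*(1/927491) = (-101/200 - 20872)*(1/927491) = -4174501/200*1/927491 = -4174501/185498200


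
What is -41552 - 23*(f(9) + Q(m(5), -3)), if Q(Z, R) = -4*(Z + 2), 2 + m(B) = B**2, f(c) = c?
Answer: -39459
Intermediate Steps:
m(B) = -2 + B**2
Q(Z, R) = -8 - 4*Z (Q(Z, R) = -4*(2 + Z) = -8 - 4*Z)
-41552 - 23*(f(9) + Q(m(5), -3)) = -41552 - 23*(9 + (-8 - 4*(-2 + 5**2))) = -41552 - 23*(9 + (-8 - 4*(-2 + 25))) = -41552 - 23*(9 + (-8 - 4*23)) = -41552 - 23*(9 + (-8 - 92)) = -41552 - 23*(9 - 100) = -41552 - 23*(-91) = -41552 + 2093 = -39459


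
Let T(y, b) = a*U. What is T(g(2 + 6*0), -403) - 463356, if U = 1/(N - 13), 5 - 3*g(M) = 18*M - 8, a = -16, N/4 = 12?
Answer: -16217476/35 ≈ -4.6336e+5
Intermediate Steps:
N = 48 (N = 4*12 = 48)
g(M) = 13/3 - 6*M (g(M) = 5/3 - (18*M - 8)/3 = 5/3 - (-8 + 18*M)/3 = 5/3 + (8/3 - 6*M) = 13/3 - 6*M)
U = 1/35 (U = 1/(48 - 13) = 1/35 ≈ 0.028571)
T(y, b) = -16/35 (T(y, b) = -16*1/35 = -16/35)
T(g(2 + 6*0), -403) - 463356 = -16/35 - 463356 = -16217476/35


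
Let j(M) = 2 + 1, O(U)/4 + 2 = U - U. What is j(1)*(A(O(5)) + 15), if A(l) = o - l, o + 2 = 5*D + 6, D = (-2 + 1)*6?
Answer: -9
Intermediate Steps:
O(U) = -8 (O(U) = -8 + 4*(U - U) = -8 + 4*0 = -8 + 0 = -8)
j(M) = 3
D = -6 (D = -1*6 = -6)
o = -26 (o = -2 + (5*(-6) + 6) = -2 + (-30 + 6) = -2 - 24 = -26)
A(l) = -26 - l
j(1)*(A(O(5)) + 15) = 3*((-26 - 1*(-8)) + 15) = 3*((-26 + 8) + 15) = 3*(-18 + 15) = 3*(-3) = -9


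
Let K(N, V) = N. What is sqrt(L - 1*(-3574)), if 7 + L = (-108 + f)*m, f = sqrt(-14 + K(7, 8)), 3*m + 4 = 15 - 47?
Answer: sqrt(4863 - 12*I*sqrt(7)) ≈ 69.736 - 0.2276*I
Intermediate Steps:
m = -12 (m = -4/3 + (15 - 47)/3 = -4/3 + (1/3)*(-32) = -4/3 - 32/3 = -12)
f = I*sqrt(7) (f = sqrt(-14 + 7) = sqrt(-7) = I*sqrt(7) ≈ 2.6458*I)
L = 1289 - 12*I*sqrt(7) (L = -7 + (-108 + I*sqrt(7))*(-12) = -7 + (1296 - 12*I*sqrt(7)) = 1289 - 12*I*sqrt(7) ≈ 1289.0 - 31.749*I)
sqrt(L - 1*(-3574)) = sqrt((1289 - 12*I*sqrt(7)) - 1*(-3574)) = sqrt((1289 - 12*I*sqrt(7)) + 3574) = sqrt(4863 - 12*I*sqrt(7))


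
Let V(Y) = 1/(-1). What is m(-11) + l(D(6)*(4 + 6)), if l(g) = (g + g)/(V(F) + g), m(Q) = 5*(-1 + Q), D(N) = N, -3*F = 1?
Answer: -3420/59 ≈ -57.966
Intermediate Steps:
F = -⅓ (F = -⅓*1 = -⅓ ≈ -0.33333)
V(Y) = -1
m(Q) = -5 + 5*Q
l(g) = 2*g/(-1 + g) (l(g) = (g + g)/(-1 + g) = (2*g)/(-1 + g) = 2*g/(-1 + g))
m(-11) + l(D(6)*(4 + 6)) = (-5 + 5*(-11)) + 2*(6*(4 + 6))/(-1 + 6*(4 + 6)) = (-5 - 55) + 2*(6*10)/(-1 + 6*10) = -60 + 2*60/(-1 + 60) = -60 + 2*60/59 = -60 + 2*60*(1/59) = -60 + 120/59 = -3420/59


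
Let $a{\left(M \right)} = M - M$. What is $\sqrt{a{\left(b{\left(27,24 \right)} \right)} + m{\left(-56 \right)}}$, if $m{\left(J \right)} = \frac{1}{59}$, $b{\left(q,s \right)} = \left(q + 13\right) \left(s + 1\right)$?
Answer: $\frac{\sqrt{59}}{59} \approx 0.13019$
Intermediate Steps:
$b{\left(q,s \right)} = \left(1 + s\right) \left(13 + q\right)$ ($b{\left(q,s \right)} = \left(13 + q\right) \left(1 + s\right) = \left(1 + s\right) \left(13 + q\right)$)
$m{\left(J \right)} = \frac{1}{59}$
$a{\left(M \right)} = 0$
$\sqrt{a{\left(b{\left(27,24 \right)} \right)} + m{\left(-56 \right)}} = \sqrt{0 + \frac{1}{59}} = \sqrt{\frac{1}{59}} = \frac{\sqrt{59}}{59}$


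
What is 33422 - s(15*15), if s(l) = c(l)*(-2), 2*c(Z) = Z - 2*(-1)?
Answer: 33649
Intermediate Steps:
c(Z) = 1 + Z/2 (c(Z) = (Z - 2*(-1))/2 = (Z + 2)/2 = (2 + Z)/2 = 1 + Z/2)
s(l) = -2 - l (s(l) = (1 + l/2)*(-2) = -2 - l)
33422 - s(15*15) = 33422 - (-2 - 15*15) = 33422 - (-2 - 1*225) = 33422 - (-2 - 225) = 33422 - 1*(-227) = 33422 + 227 = 33649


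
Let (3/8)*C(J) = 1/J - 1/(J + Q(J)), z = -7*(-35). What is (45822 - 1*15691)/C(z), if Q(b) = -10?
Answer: -1040875395/16 ≈ -6.5055e+7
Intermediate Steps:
z = 245
C(J) = -8/(3*(-10 + J)) + 8/(3*J) (C(J) = 8*(1/J - 1/(J - 10))/3 = 8*(1/J - 1/(-10 + J))/3 = -8/(3*(-10 + J)) + 8/(3*J))
(45822 - 1*15691)/C(z) = (45822 - 1*15691)/((-80/3/(245*(-10 + 245)))) = (45822 - 15691)/((-80/3*1/245/235)) = 30131/((-80/3*1/245*1/235)) = 30131/(-16/34545) = 30131*(-34545/16) = -1040875395/16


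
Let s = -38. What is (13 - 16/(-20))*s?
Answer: -2622/5 ≈ -524.40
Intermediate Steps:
(13 - 16/(-20))*s = (13 - 16/(-20))*(-38) = (13 - 16*(-1)/20)*(-38) = (13 - 1*(-⅘))*(-38) = (13 + ⅘)*(-38) = (69/5)*(-38) = -2622/5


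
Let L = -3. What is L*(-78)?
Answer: 234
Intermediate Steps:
L*(-78) = -3*(-78) = 234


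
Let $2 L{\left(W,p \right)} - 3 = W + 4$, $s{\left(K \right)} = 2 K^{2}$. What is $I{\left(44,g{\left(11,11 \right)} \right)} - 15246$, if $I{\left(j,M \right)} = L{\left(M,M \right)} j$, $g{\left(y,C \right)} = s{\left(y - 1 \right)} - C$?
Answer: $-10934$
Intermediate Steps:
$L{\left(W,p \right)} = \frac{7}{2} + \frac{W}{2}$ ($L{\left(W,p \right)} = \frac{3}{2} + \frac{W + 4}{2} = \frac{3}{2} + \frac{4 + W}{2} = \frac{3}{2} + \left(2 + \frac{W}{2}\right) = \frac{7}{2} + \frac{W}{2}$)
$g{\left(y,C \right)} = - C + 2 \left(-1 + y\right)^{2}$ ($g{\left(y,C \right)} = 2 \left(y - 1\right)^{2} - C = 2 \left(-1 + y\right)^{2} - C = - C + 2 \left(-1 + y\right)^{2}$)
$I{\left(j,M \right)} = j \left(\frac{7}{2} + \frac{M}{2}\right)$ ($I{\left(j,M \right)} = \left(\frac{7}{2} + \frac{M}{2}\right) j = j \left(\frac{7}{2} + \frac{M}{2}\right)$)
$I{\left(44,g{\left(11,11 \right)} \right)} - 15246 = \frac{1}{2} \cdot 44 \left(7 + \left(\left(-1\right) 11 + 2 \left(-1 + 11\right)^{2}\right)\right) - 15246 = \frac{1}{2} \cdot 44 \left(7 - \left(11 - 2 \cdot 10^{2}\right)\right) - 15246 = \frac{1}{2} \cdot 44 \left(7 + \left(-11 + 2 \cdot 100\right)\right) - 15246 = \frac{1}{2} \cdot 44 \left(7 + \left(-11 + 200\right)\right) - 15246 = \frac{1}{2} \cdot 44 \left(7 + 189\right) - 15246 = \frac{1}{2} \cdot 44 \cdot 196 - 15246 = 4312 - 15246 = -10934$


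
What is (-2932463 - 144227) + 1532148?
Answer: -1544542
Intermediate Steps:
(-2932463 - 144227) + 1532148 = -3076690 + 1532148 = -1544542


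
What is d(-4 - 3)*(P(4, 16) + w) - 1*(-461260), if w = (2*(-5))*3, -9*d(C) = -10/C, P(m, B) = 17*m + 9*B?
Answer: 4151080/9 ≈ 4.6123e+5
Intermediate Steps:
P(m, B) = 9*B + 17*m
d(C) = 10/(9*C) (d(C) = -(-10)/(9*C) = 10/(9*C))
w = -30 (w = -10*3 = -30)
d(-4 - 3)*(P(4, 16) + w) - 1*(-461260) = (10/(9*(-4 - 3)))*((9*16 + 17*4) - 30) - 1*(-461260) = ((10/9)/(-7))*((144 + 68) - 30) + 461260 = ((10/9)*(-⅐))*(212 - 30) + 461260 = -10/63*182 + 461260 = -260/9 + 461260 = 4151080/9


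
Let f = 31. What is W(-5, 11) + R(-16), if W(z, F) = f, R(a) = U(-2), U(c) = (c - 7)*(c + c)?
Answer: 67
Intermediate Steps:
U(c) = 2*c*(-7 + c) (U(c) = (-7 + c)*(2*c) = 2*c*(-7 + c))
R(a) = 36 (R(a) = 2*(-2)*(-7 - 2) = 2*(-2)*(-9) = 36)
W(z, F) = 31
W(-5, 11) + R(-16) = 31 + 36 = 67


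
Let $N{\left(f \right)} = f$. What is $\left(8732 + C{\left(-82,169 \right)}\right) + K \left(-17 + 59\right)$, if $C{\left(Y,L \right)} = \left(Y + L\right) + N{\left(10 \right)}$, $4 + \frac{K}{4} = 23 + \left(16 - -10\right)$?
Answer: $16389$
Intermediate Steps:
$K = 180$ ($K = -16 + 4 \left(23 + \left(16 - -10\right)\right) = -16 + 4 \left(23 + \left(16 + 10\right)\right) = -16 + 4 \left(23 + 26\right) = -16 + 4 \cdot 49 = -16 + 196 = 180$)
$C{\left(Y,L \right)} = 10 + L + Y$ ($C{\left(Y,L \right)} = \left(Y + L\right) + 10 = \left(L + Y\right) + 10 = 10 + L + Y$)
$\left(8732 + C{\left(-82,169 \right)}\right) + K \left(-17 + 59\right) = \left(8732 + \left(10 + 169 - 82\right)\right) + 180 \left(-17 + 59\right) = \left(8732 + 97\right) + 180 \cdot 42 = 8829 + 7560 = 16389$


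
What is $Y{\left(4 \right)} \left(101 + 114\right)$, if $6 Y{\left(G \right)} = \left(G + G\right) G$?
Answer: $\frac{3440}{3} \approx 1146.7$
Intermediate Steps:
$Y{\left(G \right)} = \frac{G^{2}}{3}$ ($Y{\left(G \right)} = \frac{\left(G + G\right) G}{6} = \frac{2 G G}{6} = \frac{2 G^{2}}{6} = \frac{G^{2}}{3}$)
$Y{\left(4 \right)} \left(101 + 114\right) = \frac{4^{2}}{3} \left(101 + 114\right) = \frac{1}{3} \cdot 16 \cdot 215 = \frac{16}{3} \cdot 215 = \frac{3440}{3}$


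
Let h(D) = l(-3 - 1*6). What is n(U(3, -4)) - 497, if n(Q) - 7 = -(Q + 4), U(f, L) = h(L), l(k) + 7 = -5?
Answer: -482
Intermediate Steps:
l(k) = -12 (l(k) = -7 - 5 = -12)
h(D) = -12
U(f, L) = -12
n(Q) = 3 - Q (n(Q) = 7 - (Q + 4) = 7 - (4 + Q) = 7 + (-4 - Q) = 3 - Q)
n(U(3, -4)) - 497 = (3 - 1*(-12)) - 497 = (3 + 12) - 497 = 15 - 497 = -482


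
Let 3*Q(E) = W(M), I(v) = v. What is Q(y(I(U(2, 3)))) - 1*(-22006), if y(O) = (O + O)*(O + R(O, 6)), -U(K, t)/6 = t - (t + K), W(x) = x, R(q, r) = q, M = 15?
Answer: 22011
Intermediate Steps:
U(K, t) = 6*K (U(K, t) = -6*(t - (t + K)) = -6*(t - (K + t)) = -6*(t + (-K - t)) = -(-6)*K = 6*K)
y(O) = 4*O² (y(O) = (O + O)*(O + O) = (2*O)*(2*O) = 4*O²)
Q(E) = 5 (Q(E) = (⅓)*15 = 5)
Q(y(I(U(2, 3)))) - 1*(-22006) = 5 - 1*(-22006) = 5 + 22006 = 22011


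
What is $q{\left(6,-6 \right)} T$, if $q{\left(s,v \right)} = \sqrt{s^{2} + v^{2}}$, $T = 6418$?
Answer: $38508 \sqrt{2} \approx 54459.0$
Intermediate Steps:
$q{\left(6,-6 \right)} T = \sqrt{6^{2} + \left(-6\right)^{2}} \cdot 6418 = \sqrt{36 + 36} \cdot 6418 = \sqrt{72} \cdot 6418 = 6 \sqrt{2} \cdot 6418 = 38508 \sqrt{2}$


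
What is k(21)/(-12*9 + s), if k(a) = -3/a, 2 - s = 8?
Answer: 1/798 ≈ 0.0012531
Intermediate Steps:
s = -6 (s = 2 - 1*8 = 2 - 8 = -6)
k(21)/(-12*9 + s) = (-3/21)/(-12*9 - 6) = (-3*1/21)/(-108 - 6) = -⅐/(-114) = -⅐*(-1/114) = 1/798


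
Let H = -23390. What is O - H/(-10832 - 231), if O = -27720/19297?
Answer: -32957530/9281857 ≈ -3.5507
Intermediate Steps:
O = -27720/19297 (O = -27720*1/19297 = -27720/19297 ≈ -1.4365)
O - H/(-10832 - 231) = -27720/19297 - (-23390)/(-10832 - 231) = -27720/19297 - (-23390)/(-11063) = -27720/19297 - (-23390)*(-1)/11063 = -27720/19297 - 1*23390/11063 = -27720/19297 - 23390/11063 = -32957530/9281857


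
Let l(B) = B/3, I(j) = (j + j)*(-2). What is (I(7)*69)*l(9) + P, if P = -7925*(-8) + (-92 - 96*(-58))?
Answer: 63080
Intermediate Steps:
I(j) = -4*j (I(j) = (2*j)*(-2) = -4*j)
l(B) = B/3 (l(B) = B*(1/3) = B/3)
P = 68876 (P = 63400 + (-92 + 5568) = 63400 + 5476 = 68876)
(I(7)*69)*l(9) + P = (-4*7*69)*((1/3)*9) + 68876 = -28*69*3 + 68876 = -1932*3 + 68876 = -5796 + 68876 = 63080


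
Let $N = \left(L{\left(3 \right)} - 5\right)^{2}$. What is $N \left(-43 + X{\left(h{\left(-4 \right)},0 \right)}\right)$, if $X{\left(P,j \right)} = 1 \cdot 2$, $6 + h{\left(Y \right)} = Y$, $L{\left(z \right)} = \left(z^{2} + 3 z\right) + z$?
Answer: $-10496$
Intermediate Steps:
$L{\left(z \right)} = z^{2} + 4 z$
$h{\left(Y \right)} = -6 + Y$
$X{\left(P,j \right)} = 2$
$N = 256$ ($N = \left(3 \left(4 + 3\right) - 5\right)^{2} = \left(3 \cdot 7 - 5\right)^{2} = \left(21 - 5\right)^{2} = 16^{2} = 256$)
$N \left(-43 + X{\left(h{\left(-4 \right)},0 \right)}\right) = 256 \left(-43 + 2\right) = 256 \left(-41\right) = -10496$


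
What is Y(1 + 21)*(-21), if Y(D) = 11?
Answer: -231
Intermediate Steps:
Y(1 + 21)*(-21) = 11*(-21) = -231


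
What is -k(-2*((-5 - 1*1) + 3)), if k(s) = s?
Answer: -6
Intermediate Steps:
-k(-2*((-5 - 1*1) + 3)) = -(-2)*((-5 - 1*1) + 3) = -(-2)*((-5 - 1) + 3) = -(-2)*(-6 + 3) = -(-2)*(-3) = -1*6 = -6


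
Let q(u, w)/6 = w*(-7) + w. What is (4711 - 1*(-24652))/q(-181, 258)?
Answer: -29363/9288 ≈ -3.1614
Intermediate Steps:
q(u, w) = -36*w (q(u, w) = 6*(w*(-7) + w) = 6*(-7*w + w) = 6*(-6*w) = -36*w)
(4711 - 1*(-24652))/q(-181, 258) = (4711 - 1*(-24652))/((-36*258)) = (4711 + 24652)/(-9288) = 29363*(-1/9288) = -29363/9288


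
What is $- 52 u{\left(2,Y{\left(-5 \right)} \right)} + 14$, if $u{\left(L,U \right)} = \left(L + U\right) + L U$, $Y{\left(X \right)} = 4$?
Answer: $-714$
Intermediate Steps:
$u{\left(L,U \right)} = L + U + L U$
$- 52 u{\left(2,Y{\left(-5 \right)} \right)} + 14 = - 52 \left(2 + 4 + 2 \cdot 4\right) + 14 = - 52 \left(2 + 4 + 8\right) + 14 = \left(-52\right) 14 + 14 = -728 + 14 = -714$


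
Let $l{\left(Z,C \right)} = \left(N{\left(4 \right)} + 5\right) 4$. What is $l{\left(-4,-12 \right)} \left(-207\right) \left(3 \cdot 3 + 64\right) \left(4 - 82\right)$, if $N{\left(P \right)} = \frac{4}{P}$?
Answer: $28287792$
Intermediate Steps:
$l{\left(Z,C \right)} = 24$ ($l{\left(Z,C \right)} = \left(\frac{4}{4} + 5\right) 4 = \left(4 \cdot \frac{1}{4} + 5\right) 4 = \left(1 + 5\right) 4 = 6 \cdot 4 = 24$)
$l{\left(-4,-12 \right)} \left(-207\right) \left(3 \cdot 3 + 64\right) \left(4 - 82\right) = 24 \left(-207\right) \left(3 \cdot 3 + 64\right) \left(4 - 82\right) = - 4968 \left(9 + 64\right) \left(-78\right) = - 4968 \cdot 73 \left(-78\right) = \left(-4968\right) \left(-5694\right) = 28287792$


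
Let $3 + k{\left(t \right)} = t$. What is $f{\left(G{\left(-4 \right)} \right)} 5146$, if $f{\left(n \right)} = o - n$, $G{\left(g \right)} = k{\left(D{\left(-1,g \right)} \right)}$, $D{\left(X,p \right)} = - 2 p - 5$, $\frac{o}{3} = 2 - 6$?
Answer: $-61752$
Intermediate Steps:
$o = -12$ ($o = 3 \left(2 - 6\right) = 3 \left(-4\right) = -12$)
$D{\left(X,p \right)} = -5 - 2 p$
$k{\left(t \right)} = -3 + t$
$G{\left(g \right)} = -8 - 2 g$ ($G{\left(g \right)} = -3 - \left(5 + 2 g\right) = -8 - 2 g$)
$f{\left(n \right)} = -12 - n$
$f{\left(G{\left(-4 \right)} \right)} 5146 = \left(-12 - \left(-8 - -8\right)\right) 5146 = \left(-12 - \left(-8 + 8\right)\right) 5146 = \left(-12 - 0\right) 5146 = \left(-12 + 0\right) 5146 = \left(-12\right) 5146 = -61752$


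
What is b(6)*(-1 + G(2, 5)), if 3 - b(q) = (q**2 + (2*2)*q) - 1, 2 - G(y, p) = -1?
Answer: -112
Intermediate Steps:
G(y, p) = 3 (G(y, p) = 2 - 1*(-1) = 2 + 1 = 3)
b(q) = 4 - q**2 - 4*q (b(q) = 3 - ((q**2 + (2*2)*q) - 1) = 3 - ((q**2 + 4*q) - 1) = 3 - (-1 + q**2 + 4*q) = 3 + (1 - q**2 - 4*q) = 4 - q**2 - 4*q)
b(6)*(-1 + G(2, 5)) = (4 - 1*6**2 - 4*6)*(-1 + 3) = (4 - 1*36 - 24)*2 = (4 - 36 - 24)*2 = -56*2 = -112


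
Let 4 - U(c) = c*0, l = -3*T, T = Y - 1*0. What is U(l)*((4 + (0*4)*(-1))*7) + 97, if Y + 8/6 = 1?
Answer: 209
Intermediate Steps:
Y = -⅓ (Y = -4/3 + 1 = -⅓ ≈ -0.33333)
T = -⅓ (T = -⅓ - 1*0 = -⅓ + 0 = -⅓ ≈ -0.33333)
l = 1 (l = -3*(-⅓) = 1)
U(c) = 4 (U(c) = 4 - c*0 = 4 - 1*0 = 4 + 0 = 4)
U(l)*((4 + (0*4)*(-1))*7) + 97 = 4*((4 + (0*4)*(-1))*7) + 97 = 4*((4 + 0*(-1))*7) + 97 = 4*((4 + 0)*7) + 97 = 4*(4*7) + 97 = 4*28 + 97 = 112 + 97 = 209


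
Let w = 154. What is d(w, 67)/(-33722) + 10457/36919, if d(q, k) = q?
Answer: 173472714/622491259 ≈ 0.27868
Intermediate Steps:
d(w, 67)/(-33722) + 10457/36919 = 154/(-33722) + 10457/36919 = 154*(-1/33722) + 10457*(1/36919) = -77/16861 + 10457/36919 = 173472714/622491259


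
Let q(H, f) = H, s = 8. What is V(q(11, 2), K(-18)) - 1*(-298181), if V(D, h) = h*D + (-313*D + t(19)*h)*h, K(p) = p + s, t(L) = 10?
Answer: 333501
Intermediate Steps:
K(p) = 8 + p (K(p) = p + 8 = 8 + p)
V(D, h) = D*h + h*(-313*D + 10*h) (V(D, h) = h*D + (-313*D + 10*h)*h = D*h + h*(-313*D + 10*h))
V(q(11, 2), K(-18)) - 1*(-298181) = 2*(8 - 18)*(-156*11 + 5*(8 - 18)) - 1*(-298181) = 2*(-10)*(-1716 + 5*(-10)) + 298181 = 2*(-10)*(-1716 - 50) + 298181 = 2*(-10)*(-1766) + 298181 = 35320 + 298181 = 333501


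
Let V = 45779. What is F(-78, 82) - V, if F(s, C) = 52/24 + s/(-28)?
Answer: -961255/21 ≈ -45774.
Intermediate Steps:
F(s, C) = 13/6 - s/28 (F(s, C) = 52*(1/24) + s*(-1/28) = 13/6 - s/28)
F(-78, 82) - V = (13/6 - 1/28*(-78)) - 1*45779 = (13/6 + 39/14) - 45779 = 104/21 - 45779 = -961255/21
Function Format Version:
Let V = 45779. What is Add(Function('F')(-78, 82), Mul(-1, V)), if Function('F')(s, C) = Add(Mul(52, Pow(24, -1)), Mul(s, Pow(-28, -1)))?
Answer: Rational(-961255, 21) ≈ -45774.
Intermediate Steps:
Function('F')(s, C) = Add(Rational(13, 6), Mul(Rational(-1, 28), s)) (Function('F')(s, C) = Add(Mul(52, Rational(1, 24)), Mul(s, Rational(-1, 28))) = Add(Rational(13, 6), Mul(Rational(-1, 28), s)))
Add(Function('F')(-78, 82), Mul(-1, V)) = Add(Add(Rational(13, 6), Mul(Rational(-1, 28), -78)), Mul(-1, 45779)) = Add(Add(Rational(13, 6), Rational(39, 14)), -45779) = Add(Rational(104, 21), -45779) = Rational(-961255, 21)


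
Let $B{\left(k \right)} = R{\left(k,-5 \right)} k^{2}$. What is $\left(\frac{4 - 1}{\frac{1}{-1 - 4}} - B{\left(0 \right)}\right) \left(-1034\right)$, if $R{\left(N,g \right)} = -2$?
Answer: $15510$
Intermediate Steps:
$B{\left(k \right)} = - 2 k^{2}$
$\left(\frac{4 - 1}{\frac{1}{-1 - 4}} - B{\left(0 \right)}\right) \left(-1034\right) = \left(\frac{4 - 1}{\frac{1}{-1 - 4}} - - 2 \cdot 0^{2}\right) \left(-1034\right) = \left(\frac{3}{\frac{1}{-5}} - \left(-2\right) 0\right) \left(-1034\right) = \left(\frac{3}{- \frac{1}{5}} - 0\right) \left(-1034\right) = \left(3 \left(-5\right) + 0\right) \left(-1034\right) = \left(-15 + 0\right) \left(-1034\right) = \left(-15\right) \left(-1034\right) = 15510$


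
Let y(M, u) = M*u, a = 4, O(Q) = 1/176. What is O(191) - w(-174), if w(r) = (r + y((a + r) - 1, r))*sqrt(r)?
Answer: 1/176 - 29580*I*sqrt(174) ≈ 0.0056818 - 3.9019e+5*I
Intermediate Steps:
O(Q) = 1/176
w(r) = sqrt(r)*(r + r*(3 + r)) (w(r) = (r + ((4 + r) - 1)*r)*sqrt(r) = (r + (3 + r)*r)*sqrt(r) = (r + r*(3 + r))*sqrt(r) = sqrt(r)*(r + r*(3 + r)))
O(191) - w(-174) = 1/176 - (-174)**(3/2)*(4 - 174) = 1/176 - (-174*I*sqrt(174))*(-170) = 1/176 - 29580*I*sqrt(174)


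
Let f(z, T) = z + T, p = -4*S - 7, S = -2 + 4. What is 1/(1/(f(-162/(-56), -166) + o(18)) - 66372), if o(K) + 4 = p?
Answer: -5099/338430856 ≈ -1.5067e-5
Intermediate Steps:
S = 2
p = -15 (p = -4*2 - 7 = -8 - 7 = -15)
o(K) = -19 (o(K) = -4 - 15 = -19)
f(z, T) = T + z
1/(1/(f(-162/(-56), -166) + o(18)) - 66372) = 1/(1/((-166 - 162/(-56)) - 19) - 66372) = 1/(1/((-166 - 162*(-1/56)) - 19) - 66372) = 1/(1/((-166 + 81/28) - 19) - 66372) = 1/(1/(-4567/28 - 19) - 66372) = 1/(1/(-5099/28) - 66372) = 1/(-28/5099 - 66372) = 1/(-338430856/5099) = -5099/338430856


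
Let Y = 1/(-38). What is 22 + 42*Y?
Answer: 397/19 ≈ 20.895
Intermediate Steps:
Y = -1/38 ≈ -0.026316
22 + 42*Y = 22 + 42*(-1/38) = 22 - 21/19 = 397/19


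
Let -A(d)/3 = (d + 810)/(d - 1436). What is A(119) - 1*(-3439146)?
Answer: 1509786023/439 ≈ 3.4391e+6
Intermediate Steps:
A(d) = -3*(810 + d)/(-1436 + d) (A(d) = -3*(d + 810)/(d - 1436) = -3*(810 + d)/(-1436 + d))
A(119) - 1*(-3439146) = 3*(-810 - 1*119)/(-1436 + 119) - 1*(-3439146) = 3*(-810 - 119)/(-1317) + 3439146 = 3*(-1/1317)*(-929) + 3439146 = 929/439 + 3439146 = 1509786023/439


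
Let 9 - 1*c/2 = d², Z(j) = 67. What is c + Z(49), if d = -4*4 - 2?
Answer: -563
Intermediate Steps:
d = -18 (d = -16 - 2 = -18)
c = -630 (c = 18 - 2*(-18)² = 18 - 2*324 = 18 - 648 = -630)
c + Z(49) = -630 + 67 = -563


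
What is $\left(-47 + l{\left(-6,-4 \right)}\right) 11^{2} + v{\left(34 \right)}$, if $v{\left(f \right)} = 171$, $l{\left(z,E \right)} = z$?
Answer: $-6242$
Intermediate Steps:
$\left(-47 + l{\left(-6,-4 \right)}\right) 11^{2} + v{\left(34 \right)} = \left(-47 - 6\right) 11^{2} + 171 = \left(-53\right) 121 + 171 = -6413 + 171 = -6242$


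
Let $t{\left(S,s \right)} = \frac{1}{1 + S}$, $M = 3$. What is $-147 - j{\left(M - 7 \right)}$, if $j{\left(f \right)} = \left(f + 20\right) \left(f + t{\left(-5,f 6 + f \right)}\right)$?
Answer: $-79$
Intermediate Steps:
$j{\left(f \right)} = \left(20 + f\right) \left(- \frac{1}{4} + f\right)$ ($j{\left(f \right)} = \left(f + 20\right) \left(f + \frac{1}{1 - 5}\right) = \left(20 + f\right) \left(f + \frac{1}{-4}\right) = \left(20 + f\right) \left(f - \frac{1}{4}\right) = \left(20 + f\right) \left(- \frac{1}{4} + f\right)$)
$-147 - j{\left(M - 7 \right)} = -147 - \left(-5 + \left(3 - 7\right)^{2} + \frac{79 \left(3 - 7\right)}{4}\right) = -147 - \left(-5 + \left(-4\right)^{2} + \frac{79}{4} \left(-4\right)\right) = -147 - \left(-5 + 16 - 79\right) = -147 - -68 = -147 + 68 = -79$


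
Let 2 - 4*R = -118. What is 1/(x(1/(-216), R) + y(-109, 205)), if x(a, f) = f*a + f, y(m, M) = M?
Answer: 36/8455 ≈ 0.0042578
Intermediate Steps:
R = 30 (R = ½ - ¼*(-118) = ½ + 59/2 = 30)
x(a, f) = f + a*f (x(a, f) = a*f + f = f + a*f)
1/(x(1/(-216), R) + y(-109, 205)) = 1/(30*(1 + 1/(-216)) + 205) = 1/(30*(1 - 1/216) + 205) = 1/(30*(215/216) + 205) = 1/(1075/36 + 205) = 1/(8455/36) = 36/8455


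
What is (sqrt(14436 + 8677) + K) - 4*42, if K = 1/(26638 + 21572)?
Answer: -8099279/48210 + sqrt(23113) ≈ -15.970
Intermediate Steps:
K = 1/48210 ≈ 2.0743e-5
(sqrt(14436 + 8677) + K) - 4*42 = (sqrt(14436 + 8677) + 1/48210) - 4*42 = (sqrt(23113) + 1/48210) - 168 = (1/48210 + sqrt(23113)) - 168 = -8099279/48210 + sqrt(23113)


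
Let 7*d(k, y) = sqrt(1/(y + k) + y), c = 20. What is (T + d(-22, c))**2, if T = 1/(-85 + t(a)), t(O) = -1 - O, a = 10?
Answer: 179761/451584 - sqrt(78)/672 ≈ 0.38493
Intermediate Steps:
d(k, y) = sqrt(y + 1/(k + y))/7 (d(k, y) = sqrt(1/(y + k) + y)/7 = sqrt(1/(k + y) + y)/7 = sqrt(y + 1/(k + y))/7)
T = -1/96 (T = 1/(-85 + (-1 - 1*10)) = 1/(-85 + (-1 - 10)) = 1/(-85 - 11) = 1/(-96) = -1/96 ≈ -0.010417)
(T + d(-22, c))**2 = (-1/96 + sqrt((1 + 20*(-22 + 20))/(-22 + 20))/7)**2 = (-1/96 + sqrt((1 + 20*(-2))/(-2))/7)**2 = (-1/96 + sqrt(-(1 - 40)/2)/7)**2 = (-1/96 + sqrt(-1/2*(-39))/7)**2 = (-1/96 + sqrt(39/2)/7)**2 = (-1/96 + (sqrt(78)/2)/7)**2 = (-1/96 + sqrt(78)/14)**2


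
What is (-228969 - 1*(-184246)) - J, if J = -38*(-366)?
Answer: -58631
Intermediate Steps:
J = 13908
(-228969 - 1*(-184246)) - J = (-228969 - 1*(-184246)) - 1*13908 = (-228969 + 184246) - 13908 = -44723 - 13908 = -58631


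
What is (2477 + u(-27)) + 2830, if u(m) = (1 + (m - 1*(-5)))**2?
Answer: 5748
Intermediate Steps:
u(m) = (6 + m)**2 (u(m) = (1 + (m + 5))**2 = (1 + (5 + m))**2 = (6 + m)**2)
(2477 + u(-27)) + 2830 = (2477 + (6 - 27)**2) + 2830 = (2477 + (-21)**2) + 2830 = (2477 + 441) + 2830 = 2918 + 2830 = 5748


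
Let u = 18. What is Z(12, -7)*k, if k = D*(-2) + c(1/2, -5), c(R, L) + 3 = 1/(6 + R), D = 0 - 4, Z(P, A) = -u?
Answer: -1206/13 ≈ -92.769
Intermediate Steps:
Z(P, A) = -18 (Z(P, A) = -1*18 = -18)
D = -4
c(R, L) = -3 + 1/(6 + R)
k = 67/13 (k = -4*(-2) + (-17 - 3/2)/(6 + 1/2) = 8 + (-17 - 3*½)/(6 + ½) = 8 + (-17 - 3/2)/(13/2) = 8 + (2/13)*(-37/2) = 8 - 37/13 = 67/13 ≈ 5.1538)
Z(12, -7)*k = -18*67/13 = -1206/13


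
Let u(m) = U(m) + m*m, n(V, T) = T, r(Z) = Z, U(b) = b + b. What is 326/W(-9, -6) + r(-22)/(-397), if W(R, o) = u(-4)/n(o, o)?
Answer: -194089/794 ≈ -244.44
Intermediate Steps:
U(b) = 2*b
u(m) = m² + 2*m (u(m) = 2*m + m*m = 2*m + m² = m² + 2*m)
W(R, o) = 8/o (W(R, o) = (-4*(2 - 4))/o = (-4*(-2))/o = 8/o)
326/W(-9, -6) + r(-22)/(-397) = 326/((8/(-6))) - 22/(-397) = 326/((8*(-⅙))) - 22*(-1/397) = 326/(-4/3) + 22/397 = 326*(-¾) + 22/397 = -489/2 + 22/397 = -194089/794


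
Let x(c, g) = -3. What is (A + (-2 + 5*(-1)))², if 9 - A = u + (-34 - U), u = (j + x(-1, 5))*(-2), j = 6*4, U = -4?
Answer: 5476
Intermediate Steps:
j = 24
u = -42 (u = (24 - 3)*(-2) = 21*(-2) = -42)
A = 81 (A = 9 - (-42 + (-34 - 1*(-4))) = 9 - (-42 + (-34 + 4)) = 9 - (-42 - 30) = 9 - 1*(-72) = 9 + 72 = 81)
(A + (-2 + 5*(-1)))² = (81 + (-2 + 5*(-1)))² = (81 + (-2 - 5))² = (81 - 7)² = 74² = 5476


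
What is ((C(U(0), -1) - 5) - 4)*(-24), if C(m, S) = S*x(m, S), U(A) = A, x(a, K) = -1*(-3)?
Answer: 288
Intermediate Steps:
x(a, K) = 3
C(m, S) = 3*S (C(m, S) = S*3 = 3*S)
((C(U(0), -1) - 5) - 4)*(-24) = ((3*(-1) - 5) - 4)*(-24) = ((-3 - 5) - 4)*(-24) = (-8 - 4)*(-24) = -12*(-24) = 288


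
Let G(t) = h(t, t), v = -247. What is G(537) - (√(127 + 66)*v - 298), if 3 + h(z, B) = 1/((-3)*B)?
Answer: 475244/1611 + 247*√193 ≈ 3726.4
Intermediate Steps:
h(z, B) = -3 - 1/(3*B) (h(z, B) = -3 + 1/((-3)*B) = -3 - 1/(3*B))
G(t) = -3 - 1/(3*t)
G(537) - (√(127 + 66)*v - 298) = (-3 - ⅓/537) - (√(127 + 66)*(-247) - 298) = (-3 - ⅓*1/537) - (√193*(-247) - 298) = (-3 - 1/1611) - (-247*√193 - 298) = -4834/1611 - (-298 - 247*√193) = -4834/1611 + (298 + 247*√193) = 475244/1611 + 247*√193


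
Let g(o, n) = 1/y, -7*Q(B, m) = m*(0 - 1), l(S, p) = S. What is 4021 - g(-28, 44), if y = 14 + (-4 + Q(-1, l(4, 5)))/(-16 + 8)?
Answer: 406114/101 ≈ 4020.9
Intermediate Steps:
Q(B, m) = m/7 (Q(B, m) = -m*(0 - 1)/7 = -m*(-1)/7 = -(-1)*m/7 = m/7)
y = 101/7 (y = 14 + (-4 + (⅐)*4)/(-16 + 8) = 14 + (-4 + 4/7)/(-8) = 14 - 24/7*(-⅛) = 14 + 3/7 = 101/7 ≈ 14.429)
g(o, n) = 7/101 (g(o, n) = 1/(101/7) = 7/101)
4021 - g(-28, 44) = 4021 - 1*7/101 = 4021 - 7/101 = 406114/101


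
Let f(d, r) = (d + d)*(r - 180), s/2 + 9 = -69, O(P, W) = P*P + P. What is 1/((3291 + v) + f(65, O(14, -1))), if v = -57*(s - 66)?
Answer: 1/19845 ≈ 5.0391e-5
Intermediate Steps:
O(P, W) = P + P**2 (O(P, W) = P**2 + P = P + P**2)
s = -156 (s = -18 + 2*(-69) = -18 - 138 = -156)
f(d, r) = 2*d*(-180 + r) (f(d, r) = (2*d)*(-180 + r) = 2*d*(-180 + r))
v = 12654 (v = -57*(-156 - 66) = -57*(-222) = 12654)
1/((3291 + v) + f(65, O(14, -1))) = 1/((3291 + 12654) + 2*65*(-180 + 14*(1 + 14))) = 1/(15945 + 2*65*(-180 + 14*15)) = 1/(15945 + 2*65*(-180 + 210)) = 1/(15945 + 2*65*30) = 1/(15945 + 3900) = 1/19845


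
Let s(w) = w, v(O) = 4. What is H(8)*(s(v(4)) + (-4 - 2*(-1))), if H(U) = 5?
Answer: 10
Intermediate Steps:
H(8)*(s(v(4)) + (-4 - 2*(-1))) = 5*(4 + (-4 - 2*(-1))) = 5*(4 + (-4 + 2)) = 5*(4 - 2) = 5*2 = 10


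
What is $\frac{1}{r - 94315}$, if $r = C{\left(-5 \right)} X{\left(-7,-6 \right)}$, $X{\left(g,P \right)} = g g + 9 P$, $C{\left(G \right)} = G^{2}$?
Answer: $- \frac{1}{94440} \approx -1.0589 \cdot 10^{-5}$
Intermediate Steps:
$X{\left(g,P \right)} = g^{2} + 9 P$
$r = -125$ ($r = \left(-5\right)^{2} \left(\left(-7\right)^{2} + 9 \left(-6\right)\right) = 25 \left(49 - 54\right) = 25 \left(-5\right) = -125$)
$\frac{1}{r - 94315} = \frac{1}{-125 - 94315} = \frac{1}{-94440} = - \frac{1}{94440}$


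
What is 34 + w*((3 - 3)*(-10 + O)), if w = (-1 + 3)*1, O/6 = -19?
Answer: 34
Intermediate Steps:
O = -114 (O = 6*(-19) = -114)
w = 2 (w = 2*1 = 2)
34 + w*((3 - 3)*(-10 + O)) = 34 + 2*((3 - 3)*(-10 - 114)) = 34 + 2*(0*(-124)) = 34 + 2*0 = 34 + 0 = 34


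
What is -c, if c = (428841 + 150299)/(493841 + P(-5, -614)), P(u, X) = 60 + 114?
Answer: -115828/98803 ≈ -1.1723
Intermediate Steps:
P(u, X) = 174
c = 115828/98803 (c = (428841 + 150299)/(493841 + 174) = 579140/494015 = 579140*(1/494015) = 115828/98803 ≈ 1.1723)
-c = -1*115828/98803 = -115828/98803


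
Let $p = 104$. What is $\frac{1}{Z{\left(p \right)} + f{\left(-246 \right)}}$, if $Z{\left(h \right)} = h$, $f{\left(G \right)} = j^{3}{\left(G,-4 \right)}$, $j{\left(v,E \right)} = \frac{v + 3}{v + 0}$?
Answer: $\frac{551368}{57873713} \approx 0.0095271$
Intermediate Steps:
$j{\left(v,E \right)} = \frac{3 + v}{v}$
$f{\left(G \right)} = \frac{\left(3 + G\right)^{3}}{G^{3}}$ ($f{\left(G \right)} = \left(\frac{3 + G}{G}\right)^{3} = \frac{\left(3 + G\right)^{3}}{G^{3}}$)
$\frac{1}{Z{\left(p \right)} + f{\left(-246 \right)}} = \frac{1}{104 + \frac{\left(3 - 246\right)^{3}}{-14886936}} = \frac{1}{104 - \frac{\left(-243\right)^{3}}{14886936}} = \frac{1}{104 - - \frac{531441}{551368}} = \frac{1}{104 + \frac{531441}{551368}} = \frac{1}{\frac{57873713}{551368}} = \frac{551368}{57873713}$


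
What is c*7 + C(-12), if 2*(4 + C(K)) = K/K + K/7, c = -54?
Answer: -5353/14 ≈ -382.36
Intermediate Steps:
C(K) = -7/2 + K/14 (C(K) = -4 + (K/K + K/7)/2 = -4 + (1 + K*(⅐))/2 = -4 + (1 + K/7)/2 = -4 + (½ + K/14) = -7/2 + K/14)
c*7 + C(-12) = -54*7 + (-7/2 + (1/14)*(-12)) = -378 + (-7/2 - 6/7) = -378 - 61/14 = -5353/14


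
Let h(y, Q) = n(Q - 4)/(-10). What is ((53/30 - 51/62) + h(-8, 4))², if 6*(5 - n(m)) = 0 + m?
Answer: 170569/864900 ≈ 0.19721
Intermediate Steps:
n(m) = 5 - m/6 (n(m) = 5 - (0 + m)/6 = 5 - m/6)
h(y, Q) = -17/30 + Q/60 (h(y, Q) = (5 - (Q - 4)/6)/(-10) = (5 - (-4 + Q)/6)*(-⅒) = (5 + (⅔ - Q/6))*(-⅒) = (17/3 - Q/6)*(-⅒) = -17/30 + Q/60)
((53/30 - 51/62) + h(-8, 4))² = ((53/30 - 51/62) + (-17/30 + (1/60)*4))² = ((53*(1/30) - 51*1/62) + (-17/30 + 1/15))² = ((53/30 - 51/62) - ½)² = (439/465 - ½)² = (413/930)² = 170569/864900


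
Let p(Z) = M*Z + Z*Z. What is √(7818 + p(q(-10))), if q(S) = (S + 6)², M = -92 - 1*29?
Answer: 3*√682 ≈ 78.345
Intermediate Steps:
M = -121 (M = -92 - 29 = -121)
q(S) = (6 + S)²
p(Z) = Z² - 121*Z (p(Z) = -121*Z + Z*Z = -121*Z + Z² = Z² - 121*Z)
√(7818 + p(q(-10))) = √(7818 + (6 - 10)²*(-121 + (6 - 10)²)) = √(7818 + (-4)²*(-121 + (-4)²)) = √(7818 + 16*(-121 + 16)) = √(7818 + 16*(-105)) = √(7818 - 1680) = √6138 = 3*√682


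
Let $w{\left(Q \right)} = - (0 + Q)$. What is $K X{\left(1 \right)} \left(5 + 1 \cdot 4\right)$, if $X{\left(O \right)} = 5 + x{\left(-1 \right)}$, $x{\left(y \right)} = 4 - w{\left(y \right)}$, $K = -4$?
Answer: $-288$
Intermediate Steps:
$w{\left(Q \right)} = - Q$
$x{\left(y \right)} = 4 + y$ ($x{\left(y \right)} = 4 - - y = 4 + y$)
$X{\left(O \right)} = 8$ ($X{\left(O \right)} = 5 + \left(4 - 1\right) = 5 + 3 = 8$)
$K X{\left(1 \right)} \left(5 + 1 \cdot 4\right) = \left(-4\right) 8 \left(5 + 1 \cdot 4\right) = - 32 \left(5 + 4\right) = \left(-32\right) 9 = -288$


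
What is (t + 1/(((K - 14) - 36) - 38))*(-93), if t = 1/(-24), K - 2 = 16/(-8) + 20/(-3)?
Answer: 2759/568 ≈ 4.8574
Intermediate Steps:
K = -20/3 (K = 2 + (16/(-8) + 20/(-3)) = 2 + (16*(-1/8) + 20*(-1/3)) = 2 + (-2 - 20/3) = 2 - 26/3 = -20/3 ≈ -6.6667)
t = -1/24 ≈ -0.041667
(t + 1/(((K - 14) - 36) - 38))*(-93) = (-1/24 + 1/(((-20/3 - 14) - 36) - 38))*(-93) = (-1/24 + 1/((-62/3 - 36) - 38))*(-93) = (-1/24 + 1/(-170/3 - 38))*(-93) = (-1/24 + 1/(-284/3))*(-93) = (-1/24 - 3/284)*(-93) = -89/1704*(-93) = 2759/568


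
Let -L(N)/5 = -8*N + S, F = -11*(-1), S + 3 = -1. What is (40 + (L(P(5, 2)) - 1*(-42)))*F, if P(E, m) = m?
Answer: 2002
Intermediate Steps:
S = -4 (S = -3 - 1 = -4)
F = 11
L(N) = 20 + 40*N (L(N) = -5*(-8*N - 4) = -5*(-4 - 8*N) = 20 + 40*N)
(40 + (L(P(5, 2)) - 1*(-42)))*F = (40 + ((20 + 40*2) - 1*(-42)))*11 = (40 + ((20 + 80) + 42))*11 = (40 + (100 + 42))*11 = (40 + 142)*11 = 182*11 = 2002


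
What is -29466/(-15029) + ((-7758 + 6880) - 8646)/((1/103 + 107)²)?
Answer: 515282475545/456447577509 ≈ 1.1289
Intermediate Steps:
-29466/(-15029) + ((-7758 + 6880) - 8646)/((1/103 + 107)²) = -29466*(-1/15029) + (-878 - 8646)/((1/103 + 107)²) = 29466/15029 - 9524/((11022/103)²) = 29466/15029 - 9524/121484484/10609 = 29466/15029 - 9524*10609/121484484 = 29466/15029 - 25260029/30371121 = 515282475545/456447577509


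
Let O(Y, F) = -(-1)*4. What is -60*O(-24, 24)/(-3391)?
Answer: 240/3391 ≈ 0.070776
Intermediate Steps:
O(Y, F) = 4 (O(Y, F) = -1*(-4) = 4)
-60*O(-24, 24)/(-3391) = -60*4/(-3391) = -240*(-1/3391) = 240/3391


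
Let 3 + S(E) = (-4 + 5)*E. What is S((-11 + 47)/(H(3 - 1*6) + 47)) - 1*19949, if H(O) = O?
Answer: -219463/11 ≈ -19951.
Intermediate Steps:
S(E) = -3 + E (S(E) = -3 + (-4 + 5)*E = -3 + 1*E = -3 + E)
S((-11 + 47)/(H(3 - 1*6) + 47)) - 1*19949 = (-3 + (-11 + 47)/((3 - 1*6) + 47)) - 1*19949 = (-3 + 36/((3 - 6) + 47)) - 19949 = (-3 + 36/(-3 + 47)) - 19949 = (-3 + 36/44) - 19949 = (-3 + 36*(1/44)) - 19949 = (-3 + 9/11) - 19949 = -24/11 - 19949 = -219463/11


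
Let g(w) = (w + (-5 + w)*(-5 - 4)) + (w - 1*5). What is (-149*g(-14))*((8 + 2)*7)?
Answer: -1439340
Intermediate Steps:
g(w) = 40 - 7*w (g(w) = (w + (-5 + w)*(-9)) + (w - 5) = (w + (45 - 9*w)) + (-5 + w) = (45 - 8*w) + (-5 + w) = 40 - 7*w)
(-149*g(-14))*((8 + 2)*7) = (-149*(40 - 7*(-14)))*((8 + 2)*7) = (-149*(40 + 98))*(10*7) = -149*138*70 = -20562*70 = -1439340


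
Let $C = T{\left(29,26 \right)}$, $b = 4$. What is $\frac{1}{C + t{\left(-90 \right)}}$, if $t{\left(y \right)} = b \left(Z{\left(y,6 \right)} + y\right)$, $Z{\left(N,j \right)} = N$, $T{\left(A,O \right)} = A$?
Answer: $- \frac{1}{691} \approx -0.0014472$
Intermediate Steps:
$C = 29$
$t{\left(y \right)} = 8 y$ ($t{\left(y \right)} = 4 \left(y + y\right) = 4 \cdot 2 y = 8 y$)
$\frac{1}{C + t{\left(-90 \right)}} = \frac{1}{29 + 8 \left(-90\right)} = \frac{1}{29 - 720} = \frac{1}{-691} = - \frac{1}{691}$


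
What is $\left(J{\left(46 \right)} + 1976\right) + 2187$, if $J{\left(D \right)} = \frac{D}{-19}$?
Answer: $\frac{79051}{19} \approx 4160.6$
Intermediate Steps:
$J{\left(D \right)} = - \frac{D}{19}$ ($J{\left(D \right)} = D \left(- \frac{1}{19}\right) = - \frac{D}{19}$)
$\left(J{\left(46 \right)} + 1976\right) + 2187 = \left(\left(- \frac{1}{19}\right) 46 + 1976\right) + 2187 = \left(- \frac{46}{19} + 1976\right) + 2187 = \frac{37498}{19} + 2187 = \frac{79051}{19}$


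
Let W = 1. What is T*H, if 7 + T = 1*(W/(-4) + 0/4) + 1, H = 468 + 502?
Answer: -12125/2 ≈ -6062.5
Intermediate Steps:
H = 970
T = -25/4 (T = -7 + (1*(1/(-4) + 0/4) + 1) = -7 + (1*(1*(-¼) + 0*(¼)) + 1) = -7 + (1*(-¼ + 0) + 1) = -7 + (1*(-¼) + 1) = -7 + (-¼ + 1) = -7 + ¾ = -25/4 ≈ -6.2500)
T*H = -25/4*970 = -12125/2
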